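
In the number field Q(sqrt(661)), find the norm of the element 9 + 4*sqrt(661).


N(a + b*sqrt(d)) = a^2 - d*b^2
= (9)^2 - (661)*(4)^2
= 81 - 10576
= -10495

-10495


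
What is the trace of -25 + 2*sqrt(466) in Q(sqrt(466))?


Tr(a + b*sqrt(d)) = (a + b*sqrt(d)) + (a - b*sqrt(d)) = 2a
= 2 * (-25)
= -50

-50


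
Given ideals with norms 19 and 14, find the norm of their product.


N(IJ) = N(I) * N(J)
= 19 * 14
= 266

266


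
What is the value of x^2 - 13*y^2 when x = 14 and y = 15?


x^2 - d*y^2
= 14^2 - 13*15^2
= 196 - 2925
= -2729

-2729


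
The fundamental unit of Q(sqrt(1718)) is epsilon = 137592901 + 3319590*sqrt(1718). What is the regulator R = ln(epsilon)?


epsilon = 137592901 + 3319590*sqrt(1718)
= 2.7519e+08
R = ln(2.7519e+08)
= 19.4330

19.4330


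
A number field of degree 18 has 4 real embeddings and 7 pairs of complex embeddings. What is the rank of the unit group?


By Dirichlet's unit theorem:
rank = r1 + r2 - 1
= 4 + 7 - 1
= 10

10


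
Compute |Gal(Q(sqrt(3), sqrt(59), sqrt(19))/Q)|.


The 3 square roots of distinct primes are multiplicatively independent over Q,
so [K:Q] = 2^3 and Gal(K/Q) is isomorphic to (Z/2Z)^3.
|Gal| = 2^3 = 8

8


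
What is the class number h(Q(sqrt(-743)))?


K = Q(sqrt(-743)). d mod 4 = 1, so D = disc(K) = d = -743
h(K) equals the number of primitive reduced positive-definite forms (a, b, c) = a*x^2 + b*x*y + c*y^2 with b^2 - 4ac = D,
where reduced means |b| <= a <= c, with b >= 0 whenever |b| = a or a = c, and primitive means gcd(a, b, c) = 1.
Reduced forces 3a^2 <= |D| = 743, so 1 <= a <= 15; b must have the parity of D, and c = (b^2 - D)/(4a) must be an integer >= a.
Enumerate a = 1..15, b in [-a, a]:
  a=1: (1, 1, 186)  [1]
  a=2: (2, -1, 93), (2, 1, 93)  [2]
  a=3: (3, -1, 62), (3, 1, 62)  [2]
  a=4: (4, -3, 47), (4, 3, 47)  [2]
  a=5: none
  a=6: (6, -5, 32), (6, -1, 31), (6, 1, 31), (6, 5, 32)  [4]
  a=7: none
  a=8: (8, -5, 24), (8, 5, 24)  [2]
  a=9: (9, -7, 22), (9, 7, 22)  [2]
  a=10: none
  a=11: (11, -7, 18), (11, 7, 18)  [2]
  a=12: (12, -11, 18), (12, -5, 16), (12, 5, 16), (12, 11, 18)  [4]
  a=13..15: none
Total reduced forms: 1 + 2 + 2 + 2 + 4 + 2 + 2 + 2 + 4 = 21
h = 21

21


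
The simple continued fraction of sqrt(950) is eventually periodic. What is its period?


Run the CF algorithm for sqrt(950).
a_0 = floor(sqrt(950)) = 30; set m_0=0, q_0=1.
Recurrence: m' = q*a - m,  q' = (d - m'^2)/q,  a' = floor((a_0 + m')/q').
  step 1: m=30, q=50, a=1
  step 2: m=20, q=11, a=4
  step 3: m=24, q=34, a=1
  step 4: m=10, q=25, a=1
  step 5: m=15, q=29, a=1
  step 6: m=14, q=26, a=1
  step 7: m=12, q=31, a=1
  step 8: m=19, q=19, a=2
  step 9: m=19, q=31, a=1
  step 10: m=12, q=26, a=1
  step 11: m=14, q=29, a=1
  step 12: m=15, q=25, a=1
  step 13: m=10, q=34, a=1
  step 14: m=24, q=11, a=4
  step 15: m=20, q=50, a=1
  step 16: m=30, q=1, a=60
a_16 = 2*a_0 = 60, so the period closes here.
sqrt(950) = [30; 1, 4, 1, 1, 1, 1, 1, 2, 1, 1, 1, 1, 1, 4, 1, 60]
Period length = 16

16


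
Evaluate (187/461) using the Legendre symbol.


p = 461 is prime, so compute (187/461) with the reciprocity algorithm (Jacobi-symbol steps: pull out 2s via (2/n), flip via reciprocity, reduce):
  reciprocity: (187/461) -> +(461/187)
  reduce: (87/187)
  reciprocity: (87/187) -> -(187/87)
  reduce: (13/87)
  reciprocity: (13/87) -> +(87/13)
  reduce: (9/13)
  reciprocity: (9/13) -> +(13/9)
  reduce: (4/9)
  pull out 2: (2/9) = +1  (since 9 mod 8 = 1)
  pull out 2: (2/9) = +1  (since 9 mod 8 = 1)
  (1/9) = 1
Product of signs = -1
(187/461) = -1

-1


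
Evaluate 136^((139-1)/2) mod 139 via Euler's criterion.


p = 139 is prime and the exponent is (p-1)/2 = 69, so by Euler's criterion 136^69 = (136/139) = +1 or -1 mod 139.
Compute by square-and-multiply:
  69 = 64 + 4 + 1 (binary 1000101)
  Repeated squaring mod 139: 136^1 = 136, 136^2 = 9, 136^4 = 81, 136^8 = 28, 136^16 = 89, 136^32 = 137, 136^64 = 4
  136^69 = 136^64 * 136^4 * 136^1 = 4 * 81 * 136 mod 139
    4 * 81 = 324 = 46 mod 139
    46 * 136 = 6256 = 1 mod 139
  136^69 = 1 mod 139
Result 1: 136 is a quadratic residue mod 139.
136^69 mod 139 = 1

1


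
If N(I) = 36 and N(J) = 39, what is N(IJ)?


N(IJ) = N(I) * N(J)
= 36 * 39
= 1404

1404


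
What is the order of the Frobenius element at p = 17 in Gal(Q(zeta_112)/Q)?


The Frobenius at p in Gal(Q(zeta_n)/Q) = (Z/nZ)* is the class of p, so its order is ord_112(17), the smallest k >= 1 with 17^k = 1 mod 112.
n = 112 = 2^4 * 7, phi(112) = 48; the order divides phi(n).
Divisors of 48: 1, 2, 3, 4, 6, 8, 12, 16, 24, 48
Repeated squaring mod 112: 17^1 = 17, 17^2 = 65, 17^4 = 81, 17^8 = 65, 17^16 = 81, 17^32 = 65
Test divisors in increasing order:
  k=1: 17^1 = 17 mod 112
  k=2: 17^2 = 65 mod 112
  k=3: 17^3 = 65 * 17 = 97 mod 112
  k=4: 17^4 = 81 mod 112
  k=6: 17^6 = 81 * 65 = 1 mod 112  <- first divisor giving 1
Order = 6

6


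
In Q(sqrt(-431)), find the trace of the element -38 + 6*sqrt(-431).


Tr(a + b*sqrt(d)) = (a + b*sqrt(d)) + (a - b*sqrt(d)) = 2a
= 2 * (-38)
= -76

-76


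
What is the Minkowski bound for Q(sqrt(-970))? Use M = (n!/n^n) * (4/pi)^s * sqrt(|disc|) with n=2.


d = -970, d mod 4 = 2, so disc(K) = 4d = -3880; |disc(K)| = 3880
Imaginary quadratic field, so n = 2, s = r2 = 1, r1 = 0
M = (n!/n^n) * (4/pi)^s * sqrt(|disc(K)|) = (2!/2^2) * (4/pi)^1 * sqrt(3880)
= 0.5 * 1.273240 * 62.289646
= 39.6548

39.6548


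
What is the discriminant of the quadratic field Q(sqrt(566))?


For K = Q(sqrt(d)) with d squarefree: disc(K) = d if d = 1 mod 4, and disc(K) = 4d if d = 2 or 3 mod 4.
Here d = 566, and d mod 4 = 2.
d = 2 mod 4, not 1 (O_K = Z[sqrt(d)]), so disc(K) = 4d = 4 * (566) = 2264

2264


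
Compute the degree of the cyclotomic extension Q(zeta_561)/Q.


The degree equals Euler's totient phi(561).
561 = 3 * 11 * 17
phi(561) = 320

320


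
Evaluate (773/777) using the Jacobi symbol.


Compute (773/777) via quadratic reciprocity:
  reciprocity: (773/777) -> +(777/773)
  reduce: (4/773)
  pull out 2: (2/773) = -1  (since 773 mod 8 = 5)
  pull out 2: (2/773) = -1  (since 773 mod 8 = 5)
  (1/773) = 1
Product of signs = 1

1


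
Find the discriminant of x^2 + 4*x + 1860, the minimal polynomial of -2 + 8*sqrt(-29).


The element -2 + 8*sqrt(-29) has minimal polynomial:
x^2 + 4*x + 1860
Discriminant = (4)^2 - 4*(1860)
= 16 - 7440
= -7424

-7424


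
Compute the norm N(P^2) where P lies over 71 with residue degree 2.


N(P^a) = p^(a*f)
= 71^(2*2)
= 71^4
= 25411681

25411681


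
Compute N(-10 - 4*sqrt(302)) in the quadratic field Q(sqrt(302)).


N(a + b*sqrt(d)) = a^2 - d*b^2
= (-10)^2 - (302)*(-4)^2
= 100 - 4832
= -4732

-4732


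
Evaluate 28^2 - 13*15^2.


x^2 - d*y^2
= 28^2 - 13*15^2
= 784 - 2925
= -2141

-2141


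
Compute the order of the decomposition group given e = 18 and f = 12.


|D_P| = e * f
= 18 * 12
= 216

216


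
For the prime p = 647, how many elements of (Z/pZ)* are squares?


For prime p, the number of non-zero quadratic residues is (p-1)/2.
= (647-1)/2
= 323

323


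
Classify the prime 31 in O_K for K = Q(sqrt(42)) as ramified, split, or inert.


K = Q(sqrt(42)). Since d mod 4 = 2, disc(K) = 168.
Check p | disc: 168 mod 31 = 13.
p does not divide disc. Compute Legendre symbol (d/p):
11^((31-1)/2) mod 31 = -1
(d/p) = -1, so p is inert: (p) stays prime with e=1, f=2, g=1.
Therefore p is inert.

inert


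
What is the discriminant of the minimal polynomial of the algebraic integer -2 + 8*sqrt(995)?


The element -2 + 8*sqrt(995) has minimal polynomial:
x^2 + 4*x - 63676
Discriminant = (4)^2 - 4*(-63676)
= 16 + 254704
= 254720

254720


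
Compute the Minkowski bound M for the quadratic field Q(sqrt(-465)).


d = -465, d mod 4 = 3, so disc(K) = 4d = -1860; |disc(K)| = 1860
Imaginary quadratic field, so n = 2, s = r2 = 1, r1 = 0
M = (n!/n^n) * (4/pi)^s * sqrt(|disc(K)|) = (2!/2^2) * (4/pi)^1 * sqrt(1860)
= 0.5 * 1.273240 * 43.127717
= 27.4560

27.4560


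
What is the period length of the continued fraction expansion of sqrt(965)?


Run the CF algorithm for sqrt(965).
a_0 = floor(sqrt(965)) = 31; set m_0=0, q_0=1.
Recurrence: m' = q*a - m,  q' = (d - m'^2)/q,  a' = floor((a_0 + m')/q').
  step 1: m=31, q=4, a=15
  step 2: m=29, q=31, a=1
  step 3: m=2, q=31, a=1
  step 4: m=29, q=4, a=15
  step 5: m=31, q=1, a=62
a_5 = 2*a_0 = 62, so the period closes here.
sqrt(965) = [31; 15, 1, 1, 15, 62]
Period length = 5

5


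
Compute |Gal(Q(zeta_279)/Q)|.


|Gal(Q(zeta_279)/Q)| = phi(279)
= 180

180


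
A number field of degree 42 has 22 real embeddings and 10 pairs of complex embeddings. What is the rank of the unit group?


By Dirichlet's unit theorem:
rank = r1 + r2 - 1
= 22 + 10 - 1
= 31

31


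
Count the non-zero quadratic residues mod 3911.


For prime p, the number of non-zero quadratic residues is (p-1)/2.
= (3911-1)/2
= 1955

1955


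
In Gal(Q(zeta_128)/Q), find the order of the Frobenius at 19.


The Frobenius at p in Gal(Q(zeta_n)/Q) = (Z/nZ)* is the class of p, so its order is ord_128(19), the smallest k >= 1 with 19^k = 1 mod 128.
n = 128 = 2^7, phi(128) = 64; the order divides phi(n).
Divisors of 64: 1, 2, 4, 8, 16, 32, 64
Repeated squaring mod 128: 19^1 = 19, 19^2 = 105, 19^4 = 17, 19^8 = 33, 19^16 = 65, 19^32 = 1, 19^64 = 1
Test divisors in increasing order:
  k=1: 19^1 = 19 mod 128
  k=2: 19^2 = 105 mod 128
  k=4: 19^4 = 17 mod 128
  k=8: 19^8 = 33 mod 128
  k=16: 19^16 = 65 mod 128
  k=32: 19^32 = 1 mod 128  <- first divisor giving 1
Order = 32

32


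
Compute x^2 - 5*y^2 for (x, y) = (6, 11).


x^2 - d*y^2
= 6^2 - 5*11^2
= 36 - 605
= -569

-569


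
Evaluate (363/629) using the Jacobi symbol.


Compute (363/629) via quadratic reciprocity:
  reciprocity: (363/629) -> +(629/363)
  reduce: (266/363)
  pull out 2: (2/363) = -1  (since 363 mod 8 = 3)
  reciprocity: (133/363) -> +(363/133)
  reduce: (97/133)
  reciprocity: (97/133) -> +(133/97)
  reduce: (36/97)
  pull out 2: (2/97) = +1  (since 97 mod 8 = 1)
  pull out 2: (2/97) = +1  (since 97 mod 8 = 1)
  reciprocity: (9/97) -> +(97/9)
  reduce: (7/9)
  reciprocity: (7/9) -> +(9/7)
  reduce: (2/7)
  pull out 2: (2/7) = +1  (since 7 mod 8 = 7)
  (1/7) = 1
Product of signs = -1

-1


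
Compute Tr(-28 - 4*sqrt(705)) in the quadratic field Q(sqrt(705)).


Tr(a + b*sqrt(d)) = (a + b*sqrt(d)) + (a - b*sqrt(d)) = 2a
= 2 * (-28)
= -56

-56


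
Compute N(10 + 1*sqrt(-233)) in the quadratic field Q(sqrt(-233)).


N(a + b*sqrt(d)) = a^2 - d*b^2
= (10)^2 - (-233)*(1)^2
= 100 + 233
= 333

333


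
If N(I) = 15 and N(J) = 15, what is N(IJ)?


N(IJ) = N(I) * N(J)
= 15 * 15
= 225

225


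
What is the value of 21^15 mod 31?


p = 31 is prime and the exponent is (p-1)/2 = 15, so by Euler's criterion 21^15 = (21/31) = +1 or -1 mod 31.
Compute by square-and-multiply:
  15 = 8 + 4 + 2 + 1 (binary 1111)
  Repeated squaring mod 31: 21^1 = 21, 21^2 = 7, 21^4 = 18, 21^8 = 14
  21^15 = 21^8 * 21^4 * 21^2 * 21^1 = 14 * 18 * 7 * 21 mod 31
    14 * 18 = 252 = 4 mod 31
    4 * 7 = 28 = 28 mod 31
    28 * 21 = 588 = 30 mod 31
  21^15 = 30 mod 31
Result 30 = p - 1 = -1 mod 31: 21 is a quadratic non-residue mod 31. As a residue in [0, p-1] the value is 30.
21^15 mod 31 = 30

30


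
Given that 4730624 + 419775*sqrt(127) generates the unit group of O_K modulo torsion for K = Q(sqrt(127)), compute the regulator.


epsilon = 4730624 + 419775*sqrt(127)
= 9.4612e+06
R = ln(9.4612e+06)
= 16.0627

16.0627


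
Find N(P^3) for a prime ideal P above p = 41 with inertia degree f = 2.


N(P^a) = p^(a*f)
= 41^(3*2)
= 41^6
= 4750104241

4750104241


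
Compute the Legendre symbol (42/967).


p = 967 is prime, so compute (42/967) with the reciprocity algorithm (Jacobi-symbol steps: pull out 2s via (2/n), flip via reciprocity, reduce):
  pull out 2: (2/967) = +1  (since 967 mod 8 = 7)
  reciprocity: (21/967) -> +(967/21)
  reduce: (1/21)
  (1/21) = 1
Product of signs = 1
(42/967) = 1

1


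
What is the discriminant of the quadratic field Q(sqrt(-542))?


For K = Q(sqrt(d)) with d squarefree: disc(K) = d if d = 1 mod 4, and disc(K) = 4d if d = 2 or 3 mod 4.
Here d = -542, and d mod 4 = 2.
d = 2 mod 4, not 1 (O_K = Z[sqrt(d)]), so disc(K) = 4d = 4 * (-542) = -2168

-2168


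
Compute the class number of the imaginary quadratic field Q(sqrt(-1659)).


K = Q(sqrt(-1659)). d mod 4 = 1, so D = disc(K) = d = -1659
h(K) equals the number of primitive reduced positive-definite forms (a, b, c) = a*x^2 + b*x*y + c*y^2 with b^2 - 4ac = D,
where reduced means |b| <= a <= c, with b >= 0 whenever |b| = a or a = c, and primitive means gcd(a, b, c) = 1.
Reduced forces 3a^2 <= |D| = 1659, so 1 <= a <= 23; b must have the parity of D, and c = (b^2 - D)/(4a) must be an integer >= a.
Enumerate a = 1..23, b in [-a, a]:
  a=1: (1, 1, 415)  [1]
  a=2: none
  a=3: (3, 3, 139)  [1]
  a=4: none
  a=5: (5, -1, 83), (5, 1, 83)  [2]
  a=6: none
  a=7: (7, 7, 61)  [1]
  a=8..14: none
  a=15: (15, -9, 29), (15, 9, 29)  [2]
  a=16..20: none
  a=21: (21, 21, 25)  [1]
  a=22..23: none
Total reduced forms: 1 + 1 + 2 + 1 + 2 + 1 = 8
h = 8

8


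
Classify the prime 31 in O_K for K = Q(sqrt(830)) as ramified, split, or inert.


K = Q(sqrt(830)). Since d mod 4 = 2, disc(K) = 3320.
Check p | disc: 3320 mod 31 = 3.
p does not divide disc. Compute Legendre symbol (d/p):
24^((31-1)/2) mod 31 = -1
(d/p) = -1, so p is inert: (p) stays prime with e=1, f=2, g=1.
Therefore p is inert.

inert


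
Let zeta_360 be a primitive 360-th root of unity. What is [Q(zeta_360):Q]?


The degree equals Euler's totient phi(360).
360 = 2^3 * 3^2 * 5
phi(360) = 96

96


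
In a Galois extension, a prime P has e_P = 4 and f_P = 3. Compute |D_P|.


|D_P| = e * f
= 4 * 3
= 12

12


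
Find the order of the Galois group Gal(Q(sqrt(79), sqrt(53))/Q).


The 2 square roots of distinct primes are multiplicatively independent over Q,
so [K:Q] = 2^2 and Gal(K/Q) is isomorphic to (Z/2Z)^2.
|Gal| = 2^2 = 4

4


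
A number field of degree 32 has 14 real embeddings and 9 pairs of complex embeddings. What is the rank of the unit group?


By Dirichlet's unit theorem:
rank = r1 + r2 - 1
= 14 + 9 - 1
= 22

22


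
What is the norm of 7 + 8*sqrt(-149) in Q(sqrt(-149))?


N(a + b*sqrt(d)) = a^2 - d*b^2
= (7)^2 - (-149)*(8)^2
= 49 + 9536
= 9585

9585


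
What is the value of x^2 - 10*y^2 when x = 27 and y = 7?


x^2 - d*y^2
= 27^2 - 10*7^2
= 729 - 490
= 239

239


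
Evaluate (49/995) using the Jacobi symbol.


Compute (49/995) via quadratic reciprocity:
  reciprocity: (49/995) -> +(995/49)
  reduce: (15/49)
  reciprocity: (15/49) -> +(49/15)
  reduce: (4/15)
  pull out 2: (2/15) = +1  (since 15 mod 8 = 7)
  pull out 2: (2/15) = +1  (since 15 mod 8 = 7)
  (1/15) = 1
Product of signs = 1

1


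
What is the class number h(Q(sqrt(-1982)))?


K = Q(sqrt(-1982)). d mod 4 = 2, so D = disc(K) = 4d = -7928
h(K) equals the number of primitive reduced positive-definite forms (a, b, c) = a*x^2 + b*x*y + c*y^2 with b^2 - 4ac = D,
where reduced means |b| <= a <= c, with b >= 0 whenever |b| = a or a = c, and primitive means gcd(a, b, c) = 1.
Reduced forces 3a^2 <= |D| = 7928, so 1 <= a <= 51; b must have the parity of D, and c = (b^2 - D)/(4a) must be an integer >= a.
Enumerate a = 1..51, b in [-a, a]:
  a=1: (1, 0, 1982)  [1]
  a=2: (2, 0, 991)  [1]
  a=3: (3, -2, 661), (3, 2, 661)  [2]
  a=4..5: none
  a=6: (6, -4, 331), (6, 4, 331)  [2]
  a=7..8: none
  a=9: (9, -8, 222), (9, 8, 222)  [2]
  a=10: none
  a=11: (11, -6, 181), (11, 6, 181)  [2]
  a=12..17: none
  a=18: (18, -8, 111), (18, 8, 111)  [2]
  a=19..21: none
  a=22: (22, -16, 93), (22, 16, 93)  [2]
  a=23..26: none
  a=27: (27, -8, 74), (27, 8, 74)  [2]
  a=28..30: none
  a=31: (31, -16, 66), (31, 16, 66)  [2]
  a=32: none
  a=33: (33, -28, 66), (33, -16, 62), (33, 16, 62), (33, 28, 66)  [4]
  a=34..36: none
  a=37: (37, -8, 54), (37, 8, 54)  [2]
  a=38..51: none
Total reduced forms: 1 + 1 + 2 + 2 + 2 + 2 + 2 + 2 + 2 + 2 + 4 + 2 = 24
h = 24

24


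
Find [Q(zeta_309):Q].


The degree equals Euler's totient phi(309).
309 = 3 * 103
phi(309) = 204

204


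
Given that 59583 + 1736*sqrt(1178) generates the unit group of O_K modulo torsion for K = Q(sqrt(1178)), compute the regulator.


epsilon = 59583 + 1736*sqrt(1178)
= 119166.0000
R = ln(119166.0000)
= 11.6883

11.6883


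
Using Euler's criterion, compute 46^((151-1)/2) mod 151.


p = 151 is prime and the exponent is (p-1)/2 = 75, so by Euler's criterion 46^75 = (46/151) = +1 or -1 mod 151.
Compute by square-and-multiply:
  75 = 64 + 8 + 2 + 1 (binary 1001011)
  Repeated squaring mod 151: 46^1 = 46, 46^2 = 2, 46^4 = 4, 46^8 = 16, 46^16 = 105, 46^32 = 2, 46^64 = 4
  46^75 = 46^64 * 46^8 * 46^2 * 46^1 = 4 * 16 * 2 * 46 mod 151
    4 * 16 = 64 = 64 mod 151
    64 * 2 = 128 = 128 mod 151
    128 * 46 = 5888 = 150 mod 151
  46^75 = 150 mod 151
Result 150 = p - 1 = -1 mod 151: 46 is a quadratic non-residue mod 151. As a residue in [0, p-1] the value is 150.
46^75 mod 151 = 150

150


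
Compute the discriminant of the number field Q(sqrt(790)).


For K = Q(sqrt(d)) with d squarefree: disc(K) = d if d = 1 mod 4, and disc(K) = 4d if d = 2 or 3 mod 4.
Here d = 790, and d mod 4 = 2.
d = 2 mod 4, not 1 (O_K = Z[sqrt(d)]), so disc(K) = 4d = 4 * (790) = 3160

3160


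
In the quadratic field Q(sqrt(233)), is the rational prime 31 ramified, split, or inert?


K = Q(sqrt(233)). Since d mod 4 = 1, disc(K) = 233.
Check p | disc: 233 mod 31 = 16.
p does not divide disc. Compute Legendre symbol (d/p):
16^((31-1)/2) mod 31 = 1
(d/p) = 1, so p splits: (p) = P*P' with e=1, f=1, g=2.
Therefore p is split.

split


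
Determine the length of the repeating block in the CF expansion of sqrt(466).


Run the CF algorithm for sqrt(466).
a_0 = floor(sqrt(466)) = 21; set m_0=0, q_0=1.
Recurrence: m' = q*a - m,  q' = (d - m'^2)/q,  a' = floor((a_0 + m')/q').
  step 1: m=21, q=25, a=1
  step 2: m=4, q=18, a=1
  step 3: m=14, q=15, a=2
  step 4: m=16, q=14, a=2
  step 5: m=12, q=23, a=1
  step 6: m=11, q=15, a=2
  step 7: m=19, q=7, a=5
  step 8: m=16, q=30, a=1
  step 9: m=14, q=9, a=3
  step 10: m=13, q=33, a=1
  step 11: m=20, q=2, a=20
  step 12: m=20, q=33, a=1
  step 13: m=13, q=9, a=3
  step 14: m=14, q=30, a=1
  step 15: m=16, q=7, a=5
  step 16: m=19, q=15, a=2
  step 17: m=11, q=23, a=1
  step 18: m=12, q=14, a=2
  step 19: m=16, q=15, a=2
  step 20: m=14, q=18, a=1
  step 21: m=4, q=25, a=1
  step 22: m=21, q=1, a=42
a_22 = 2*a_0 = 42, so the period closes here.
sqrt(466) = [21; 1, 1, 2, 2, 1, 2, 5, 1, 3, 1, 20, 1, 3, 1, 5, 2, 1, 2, 2, 1, 1, 42]
Period length = 22

22


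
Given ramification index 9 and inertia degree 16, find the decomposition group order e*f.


|D_P| = e * f
= 9 * 16
= 144

144


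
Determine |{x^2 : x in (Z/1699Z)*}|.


For prime p, the number of non-zero quadratic residues is (p-1)/2.
= (1699-1)/2
= 849

849


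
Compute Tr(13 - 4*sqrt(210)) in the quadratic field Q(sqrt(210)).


Tr(a + b*sqrt(d)) = (a + b*sqrt(d)) + (a - b*sqrt(d)) = 2a
= 2 * (13)
= 26

26


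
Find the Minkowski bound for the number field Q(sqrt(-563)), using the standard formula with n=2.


d = -563, d mod 4 = 1, so disc(K) = d = -563; |disc(K)| = 563
Imaginary quadratic field, so n = 2, s = r2 = 1, r1 = 0
M = (n!/n^n) * (4/pi)^s * sqrt(|disc(K)|) = (2!/2^2) * (4/pi)^1 * sqrt(563)
= 0.5 * 1.273240 * 23.727621
= 15.1055

15.1055


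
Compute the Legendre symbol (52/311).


p = 311 is prime, so compute (52/311) with the reciprocity algorithm (Jacobi-symbol steps: pull out 2s via (2/n), flip via reciprocity, reduce):
  pull out 2: (2/311) = +1  (since 311 mod 8 = 7)
  pull out 2: (2/311) = +1  (since 311 mod 8 = 7)
  reciprocity: (13/311) -> +(311/13)
  reduce: (12/13)
  pull out 2: (2/13) = -1  (since 13 mod 8 = 5)
  pull out 2: (2/13) = -1  (since 13 mod 8 = 5)
  reciprocity: (3/13) -> +(13/3)
  reduce: (1/3)
  (1/3) = 1
Product of signs = 1
(52/311) = 1

1


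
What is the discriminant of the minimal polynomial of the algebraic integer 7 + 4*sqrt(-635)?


The element 7 + 4*sqrt(-635) has minimal polynomial:
x^2 - 14*x + 10209
Discriminant = (-14)^2 - 4*(10209)
= 196 - 40836
= -40640

-40640


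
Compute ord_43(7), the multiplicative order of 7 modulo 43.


We want ord_43(7), the smallest k >= 1 with 7^k = 1 mod 43.
n = 43 = 43, phi(43) = 42; the order divides phi(n).
Divisors of 42: 1, 2, 3, 6, 7, 14, 21, 42
Repeated squaring mod 43: 7^1 = 7, 7^2 = 6, 7^4 = 36, 7^8 = 6, 7^16 = 36, 7^32 = 6
Test divisors in increasing order:
  k=1: 7^1 = 7 mod 43
  k=2: 7^2 = 6 mod 43
  k=3: 7^3 = 6 * 7 = 42 mod 43
  k=6: 7^6 = 36 * 6 = 1 mod 43  <- first divisor giving 1
Order = 6

6


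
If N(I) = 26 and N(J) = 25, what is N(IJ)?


N(IJ) = N(I) * N(J)
= 26 * 25
= 650

650


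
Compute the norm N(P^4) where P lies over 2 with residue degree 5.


N(P^a) = p^(a*f)
= 2^(4*5)
= 2^20
= 1048576

1048576


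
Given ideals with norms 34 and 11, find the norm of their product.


N(IJ) = N(I) * N(J)
= 34 * 11
= 374

374


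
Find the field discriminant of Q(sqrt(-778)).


For K = Q(sqrt(d)) with d squarefree: disc(K) = d if d = 1 mod 4, and disc(K) = 4d if d = 2 or 3 mod 4.
Here d = -778, and d mod 4 = 2.
d = 2 mod 4, not 1 (O_K = Z[sqrt(d)]), so disc(K) = 4d = 4 * (-778) = -3112

-3112


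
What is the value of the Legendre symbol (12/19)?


p = 19 is prime, so compute (12/19) with the reciprocity algorithm (Jacobi-symbol steps: pull out 2s via (2/n), flip via reciprocity, reduce):
  pull out 2: (2/19) = -1  (since 19 mod 8 = 3)
  pull out 2: (2/19) = -1  (since 19 mod 8 = 3)
  reciprocity: (3/19) -> -(19/3)
  reduce: (1/3)
  (1/3) = 1
Product of signs = -1
(12/19) = -1

-1


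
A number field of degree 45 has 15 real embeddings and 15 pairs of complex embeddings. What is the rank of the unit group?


By Dirichlet's unit theorem:
rank = r1 + r2 - 1
= 15 + 15 - 1
= 29

29


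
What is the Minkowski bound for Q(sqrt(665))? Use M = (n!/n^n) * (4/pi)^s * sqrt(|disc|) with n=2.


d = 665, d mod 4 = 1, so disc(K) = d = 665; |disc(K)| = 665
Real quadratic field, so n = 2, s = r2 = 0, r1 = 2
M = (n!/n^n) * (4/pi)^s * sqrt(|disc(K)|) = (2!/2^2) * (4/pi)^0 * sqrt(665)
= 0.5 * 1.000000 * 25.787594
= 12.8938

12.8938


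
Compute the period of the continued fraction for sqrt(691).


Run the CF algorithm for sqrt(691).
a_0 = floor(sqrt(691)) = 26; set m_0=0, q_0=1.
Recurrence: m' = q*a - m,  q' = (d - m'^2)/q,  a' = floor((a_0 + m')/q').
  step 1: m=26, q=15, a=3
  step 2: m=19, q=22, a=2
  step 3: m=25, q=3, a=17
  step 4: m=26, q=5, a=10
  step 5: m=24, q=23, a=2
  step 6: m=22, q=9, a=5
  step 7: m=23, q=18, a=2
  step 8: m=13, q=29, a=1
  step 9: m=16, q=15, a=2
  step 10: m=14, q=33, a=1
  step 11: m=19, q=10, a=4
  step 12: m=21, q=25, a=1
  step 13: m=4, q=27, a=1
  step 14: m=23, q=6, a=8
  step 15: m=25, q=11, a=4
  step 16: m=19, q=30, a=1
  step 17: m=11, q=19, a=1
  step 18: m=8, q=33, a=1
  step 19: m=25, q=2, a=25
  step 20: m=25, q=33, a=1
  step 21: m=8, q=19, a=1
  step 22: m=11, q=30, a=1
  step 23: m=19, q=11, a=4
  step 24: m=25, q=6, a=8
  step 25: m=23, q=27, a=1
  step 26: m=4, q=25, a=1
  step 27: m=21, q=10, a=4
  step 28: m=19, q=33, a=1
  step 29: m=14, q=15, a=2
  step 30: m=16, q=29, a=1
  step 31: m=13, q=18, a=2
  step 32: m=23, q=9, a=5
  step 33: m=22, q=23, a=2
  step 34: m=24, q=5, a=10
  step 35: m=26, q=3, a=17
  step 36: m=25, q=22, a=2
  step 37: m=19, q=15, a=3
  step 38: m=26, q=1, a=52
a_38 = 2*a_0 = 52, so the period closes here.
sqrt(691) = [26; 3, 2, 17, 10, 2, 5, 2, 1, 2, 1, 4, 1, 1, 8, 4, 1, 1, 1, 25, 1, 1, 1, 4, 8, 1, 1, 4, 1, 2, 1, 2, 5, 2, 10, 17, 2, 3, 52]
Period length = 38

38


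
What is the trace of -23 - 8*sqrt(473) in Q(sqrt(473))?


Tr(a + b*sqrt(d)) = (a + b*sqrt(d)) + (a - b*sqrt(d)) = 2a
= 2 * (-23)
= -46

-46


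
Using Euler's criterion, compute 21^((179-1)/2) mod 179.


p = 179 is prime and the exponent is (p-1)/2 = 89, so by Euler's criterion 21^89 = (21/179) = +1 or -1 mod 179.
Compute by square-and-multiply:
  89 = 64 + 16 + 8 + 1 (binary 1011001)
  Repeated squaring mod 179: 21^1 = 21, 21^2 = 83, 21^4 = 87, 21^8 = 51, 21^16 = 95, 21^32 = 75, 21^64 = 76
  21^89 = 21^64 * 21^16 * 21^8 * 21^1 = 76 * 95 * 51 * 21 mod 179
    76 * 95 = 7220 = 60 mod 179
    60 * 51 = 3060 = 17 mod 179
    17 * 21 = 357 = 178 mod 179
  21^89 = 178 mod 179
Result 178 = p - 1 = -1 mod 179: 21 is a quadratic non-residue mod 179. As a residue in [0, p-1] the value is 178.
21^89 mod 179 = 178

178


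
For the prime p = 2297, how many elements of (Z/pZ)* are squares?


For prime p, the number of non-zero quadratic residues is (p-1)/2.
= (2297-1)/2
= 1148

1148


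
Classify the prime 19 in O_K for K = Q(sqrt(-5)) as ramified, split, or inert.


K = Q(sqrt(-5)). Since d mod 4 = 3, disc(K) = -20.
Check p | disc: -20 mod 19 = 18.
p does not divide disc. Compute Legendre symbol (d/p):
14^((19-1)/2) mod 19 = -1
(d/p) = -1, so p is inert: (p) stays prime with e=1, f=2, g=1.
Therefore p is inert.

inert


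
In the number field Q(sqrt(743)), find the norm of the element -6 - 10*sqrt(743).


N(a + b*sqrt(d)) = a^2 - d*b^2
= (-6)^2 - (743)*(-10)^2
= 36 - 74300
= -74264

-74264


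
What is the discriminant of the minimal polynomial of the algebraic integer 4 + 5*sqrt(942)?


The element 4 + 5*sqrt(942) has minimal polynomial:
x^2 - 8*x - 23534
Discriminant = (-8)^2 - 4*(-23534)
= 64 + 94136
= 94200

94200


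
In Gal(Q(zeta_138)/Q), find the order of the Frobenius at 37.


The Frobenius at p in Gal(Q(zeta_n)/Q) = (Z/nZ)* is the class of p, so its order is ord_138(37), the smallest k >= 1 with 37^k = 1 mod 138.
n = 138 = 2 * 3 * 23, phi(138) = 44; the order divides phi(n).
Divisors of 44: 1, 2, 4, 11, 22, 44
Repeated squaring mod 138: 37^1 = 37, 37^2 = 127, 37^4 = 121, 37^8 = 13, 37^16 = 31, 37^32 = 133
Test divisors in increasing order:
  k=1: 37^1 = 37 mod 138
  k=2: 37^2 = 127 mod 138
  k=4: 37^4 = 121 mod 138
  k=11: 37^11 = 13 * 127 * 37 = 91 mod 138
  k=22: 37^22 = 31 * 121 * 127 = 1 mod 138  <- first divisor giving 1
Order = 22

22


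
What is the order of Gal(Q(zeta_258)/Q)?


|Gal(Q(zeta_258)/Q)| = phi(258)
= 84

84


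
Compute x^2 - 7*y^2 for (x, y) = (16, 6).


x^2 - d*y^2
= 16^2 - 7*6^2
= 256 - 252
= 4

4


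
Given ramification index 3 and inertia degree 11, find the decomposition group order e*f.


|D_P| = e * f
= 3 * 11
= 33

33


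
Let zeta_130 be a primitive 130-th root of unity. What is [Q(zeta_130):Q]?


The degree equals Euler's totient phi(130).
130 = 2 * 5 * 13
phi(130) = 48

48


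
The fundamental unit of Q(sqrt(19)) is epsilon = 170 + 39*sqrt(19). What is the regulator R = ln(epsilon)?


epsilon = 170 + 39*sqrt(19)
= 339.9971
R = ln(339.9971)
= 5.8289

5.8289


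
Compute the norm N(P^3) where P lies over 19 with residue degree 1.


N(P^a) = p^(a*f)
= 19^(3*1)
= 19^3
= 6859

6859


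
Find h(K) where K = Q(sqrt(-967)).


K = Q(sqrt(-967)). d mod 4 = 1, so D = disc(K) = d = -967
h(K) equals the number of primitive reduced positive-definite forms (a, b, c) = a*x^2 + b*x*y + c*y^2 with b^2 - 4ac = D,
where reduced means |b| <= a <= c, with b >= 0 whenever |b| = a or a = c, and primitive means gcd(a, b, c) = 1.
Reduced forces 3a^2 <= |D| = 967, so 1 <= a <= 17; b must have the parity of D, and c = (b^2 - D)/(4a) must be an integer >= a.
Enumerate a = 1..17, b in [-a, a]:
  a=1: (1, 1, 242)  [1]
  a=2: (2, -1, 121), (2, 1, 121)  [2]
  a=3: none
  a=4: (4, -3, 61), (4, 3, 61)  [2]
  a=5..7: none
  a=8: (8, -5, 31), (8, 5, 31)  [2]
  a=9..10: none
  a=11: (11, -1, 22), (11, 1, 22)  [2]
  a=12..15: none
  a=16: (16, -11, 17), (16, 11, 17)  [2]
  a=17: none
Total reduced forms: 1 + 2 + 2 + 2 + 2 + 2 = 11
h = 11

11


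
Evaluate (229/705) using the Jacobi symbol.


Compute (229/705) via quadratic reciprocity:
  reciprocity: (229/705) -> +(705/229)
  reduce: (18/229)
  pull out 2: (2/229) = -1  (since 229 mod 8 = 5)
  reciprocity: (9/229) -> +(229/9)
  reduce: (4/9)
  pull out 2: (2/9) = +1  (since 9 mod 8 = 1)
  pull out 2: (2/9) = +1  (since 9 mod 8 = 1)
  (1/9) = 1
Product of signs = -1

-1


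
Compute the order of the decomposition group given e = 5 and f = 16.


|D_P| = e * f
= 5 * 16
= 80

80


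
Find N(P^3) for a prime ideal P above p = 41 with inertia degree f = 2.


N(P^a) = p^(a*f)
= 41^(3*2)
= 41^6
= 4750104241

4750104241


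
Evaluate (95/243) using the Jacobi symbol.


Compute (95/243) via quadratic reciprocity:
  reciprocity: (95/243) -> -(243/95)
  reduce: (53/95)
  reciprocity: (53/95) -> +(95/53)
  reduce: (42/53)
  pull out 2: (2/53) = -1  (since 53 mod 8 = 5)
  reciprocity: (21/53) -> +(53/21)
  reduce: (11/21)
  reciprocity: (11/21) -> +(21/11)
  reduce: (10/11)
  pull out 2: (2/11) = -1  (since 11 mod 8 = 3)
  reciprocity: (5/11) -> +(11/5)
  reduce: (1/5)
  (1/5) = 1
Product of signs = -1

-1


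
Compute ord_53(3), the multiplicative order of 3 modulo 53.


We want ord_53(3), the smallest k >= 1 with 3^k = 1 mod 53.
n = 53 = 53, phi(53) = 52; the order divides phi(n).
Divisors of 52: 1, 2, 4, 13, 26, 52
Repeated squaring mod 53: 3^1 = 3, 3^2 = 9, 3^4 = 28, 3^8 = 42, 3^16 = 15, 3^32 = 13
Test divisors in increasing order:
  k=1: 3^1 = 3 mod 53
  k=2: 3^2 = 9 mod 53
  k=4: 3^4 = 28 mod 53
  k=13: 3^13 = 42 * 28 * 3 = 30 mod 53
  k=26: 3^26 = 15 * 42 * 9 = 52 mod 53
  k=52: 3^52 = 13 * 15 * 28 = 1 mod 53  <- first divisor giving 1
Order = 52

52


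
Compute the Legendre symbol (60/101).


p = 101 is prime, so compute (60/101) with the reciprocity algorithm (Jacobi-symbol steps: pull out 2s via (2/n), flip via reciprocity, reduce):
  pull out 2: (2/101) = -1  (since 101 mod 8 = 5)
  pull out 2: (2/101) = -1  (since 101 mod 8 = 5)
  reciprocity: (15/101) -> +(101/15)
  reduce: (11/15)
  reciprocity: (11/15) -> -(15/11)
  reduce: (4/11)
  pull out 2: (2/11) = -1  (since 11 mod 8 = 3)
  pull out 2: (2/11) = -1  (since 11 mod 8 = 3)
  (1/11) = 1
Product of signs = -1
(60/101) = -1

-1


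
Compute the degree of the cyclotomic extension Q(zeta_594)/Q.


The degree equals Euler's totient phi(594).
594 = 2 * 3^3 * 11
phi(594) = 180

180


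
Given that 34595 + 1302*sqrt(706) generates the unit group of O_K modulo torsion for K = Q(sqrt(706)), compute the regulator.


epsilon = 34595 + 1302*sqrt(706)
= 69190.0000
R = ln(69190.0000)
= 11.1446

11.1446


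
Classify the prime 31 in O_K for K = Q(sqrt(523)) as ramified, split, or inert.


K = Q(sqrt(523)). Since d mod 4 = 3, disc(K) = 2092.
Check p | disc: 2092 mod 31 = 15.
p does not divide disc. Compute Legendre symbol (d/p):
27^((31-1)/2) mod 31 = -1
(d/p) = -1, so p is inert: (p) stays prime with e=1, f=2, g=1.
Therefore p is inert.

inert


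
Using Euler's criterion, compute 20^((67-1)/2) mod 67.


p = 67 is prime and the exponent is (p-1)/2 = 33, so by Euler's criterion 20^33 = (20/67) = +1 or -1 mod 67.
Compute by square-and-multiply:
  33 = 32 + 1 (binary 100001)
  Repeated squaring mod 67: 20^1 = 20, 20^2 = 65, 20^4 = 4, 20^8 = 16, 20^16 = 55, 20^32 = 10
  20^33 = 20^32 * 20^1 = 10 * 20 mod 67
    10 * 20 = 200 = 66 mod 67
  20^33 = 66 mod 67
Result 66 = p - 1 = -1 mod 67: 20 is a quadratic non-residue mod 67. As a residue in [0, p-1] the value is 66.
20^33 mod 67 = 66

66


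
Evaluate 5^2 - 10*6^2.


x^2 - d*y^2
= 5^2 - 10*6^2
= 25 - 360
= -335

-335


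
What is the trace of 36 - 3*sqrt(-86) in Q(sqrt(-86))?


Tr(a + b*sqrt(d)) = (a + b*sqrt(d)) + (a - b*sqrt(d)) = 2a
= 2 * (36)
= 72

72


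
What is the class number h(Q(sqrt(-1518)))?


K = Q(sqrt(-1518)). d mod 4 = 2, so D = disc(K) = 4d = -6072
h(K) equals the number of primitive reduced positive-definite forms (a, b, c) = a*x^2 + b*x*y + c*y^2 with b^2 - 4ac = D,
where reduced means |b| <= a <= c, with b >= 0 whenever |b| = a or a = c, and primitive means gcd(a, b, c) = 1.
Reduced forces 3a^2 <= |D| = 6072, so 1 <= a <= 44; b must have the parity of D, and c = (b^2 - D)/(4a) must be an integer >= a.
Enumerate a = 1..44, b in [-a, a]:
  a=1: (1, 0, 1518)  [1]
  a=2: (2, 0, 759)  [1]
  a=3: (3, 0, 506)  [1]
  a=4..5: none
  a=6: (6, 0, 253)  [1]
  a=7: (7, -2, 217), (7, 2, 217)  [2]
  a=8..10: none
  a=11: (11, 0, 138)  [1]
  a=12: none
  a=13: (13, -8, 118), (13, 8, 118)  [2]
  a=14: (14, -12, 111), (14, 12, 111)  [2]
  a=15..20: none
  a=21: (21, -12, 74), (21, 12, 74)  [2]
  a=22: (22, 0, 69)  [1]
  a=23: (23, 0, 66)  [1]
  a=24..25: none
  a=26: (26, -8, 59), (26, 8, 59)  [2]
  a=27..30: none
  a=31: (31, -2, 49), (31, 2, 49)  [2]
  a=32: none
  a=33: (33, 0, 46)  [1]
  a=34..36: none
  a=37: (37, -12, 42), (37, 12, 42)  [2]
  a=38: none
  a=39: (39, -18, 41), (39, 18, 41)  [2]
  a=40..44: none
Total reduced forms: 1 + 1 + 1 + 1 + 2 + 1 + 2 + 2 + 2 + 1 + 1 + 2 + 2 + 1 + 2 + 2 = 24
h = 24

24


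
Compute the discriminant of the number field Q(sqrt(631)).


For K = Q(sqrt(d)) with d squarefree: disc(K) = d if d = 1 mod 4, and disc(K) = 4d if d = 2 or 3 mod 4.
Here d = 631, and d mod 4 = 3.
d = 3 mod 4, not 1 (O_K = Z[sqrt(d)]), so disc(K) = 4d = 4 * (631) = 2524

2524


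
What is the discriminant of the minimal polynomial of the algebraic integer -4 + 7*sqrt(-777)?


The element -4 + 7*sqrt(-777) has minimal polynomial:
x^2 + 8*x + 38089
Discriminant = (8)^2 - 4*(38089)
= 64 - 152356
= -152292

-152292


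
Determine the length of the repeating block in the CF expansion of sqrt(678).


Run the CF algorithm for sqrt(678).
a_0 = floor(sqrt(678)) = 26; set m_0=0, q_0=1.
Recurrence: m' = q*a - m,  q' = (d - m'^2)/q,  a' = floor((a_0 + m')/q').
  step 1: m=26, q=2, a=26
  step 2: m=26, q=1, a=52
a_2 = 2*a_0 = 52, so the period closes here.
sqrt(678) = [26; 26, 52]
Period length = 2

2


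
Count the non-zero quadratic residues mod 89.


For prime p, the number of non-zero quadratic residues is (p-1)/2.
= (89-1)/2
= 44

44


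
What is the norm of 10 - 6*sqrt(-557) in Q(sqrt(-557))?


N(a + b*sqrt(d)) = a^2 - d*b^2
= (10)^2 - (-557)*(-6)^2
= 100 + 20052
= 20152

20152


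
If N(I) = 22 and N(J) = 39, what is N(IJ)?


N(IJ) = N(I) * N(J)
= 22 * 39
= 858

858


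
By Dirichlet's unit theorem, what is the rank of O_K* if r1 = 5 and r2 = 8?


By Dirichlet's unit theorem:
rank = r1 + r2 - 1
= 5 + 8 - 1
= 12

12


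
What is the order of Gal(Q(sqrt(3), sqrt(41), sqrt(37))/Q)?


The 3 square roots of distinct primes are multiplicatively independent over Q,
so [K:Q] = 2^3 and Gal(K/Q) is isomorphic to (Z/2Z)^3.
|Gal| = 2^3 = 8

8


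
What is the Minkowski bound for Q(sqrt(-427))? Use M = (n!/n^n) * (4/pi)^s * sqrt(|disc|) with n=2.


d = -427, d mod 4 = 1, so disc(K) = d = -427; |disc(K)| = 427
Imaginary quadratic field, so n = 2, s = r2 = 1, r1 = 0
M = (n!/n^n) * (4/pi)^s * sqrt(|disc(K)|) = (2!/2^2) * (4/pi)^1 * sqrt(427)
= 0.5 * 1.273240 * 20.663978
= 13.1551

13.1551


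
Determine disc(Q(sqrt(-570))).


For K = Q(sqrt(d)) with d squarefree: disc(K) = d if d = 1 mod 4, and disc(K) = 4d if d = 2 or 3 mod 4.
Here d = -570, and d mod 4 = 2.
d = 2 mod 4, not 1 (O_K = Z[sqrt(d)]), so disc(K) = 4d = 4 * (-570) = -2280

-2280


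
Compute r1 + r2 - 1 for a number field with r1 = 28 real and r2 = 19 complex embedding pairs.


By Dirichlet's unit theorem:
rank = r1 + r2 - 1
= 28 + 19 - 1
= 46

46


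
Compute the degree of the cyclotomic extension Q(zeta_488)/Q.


The degree equals Euler's totient phi(488).
488 = 2^3 * 61
phi(488) = 240

240


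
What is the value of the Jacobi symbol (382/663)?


Compute (382/663) via quadratic reciprocity:
  pull out 2: (2/663) = +1  (since 663 mod 8 = 7)
  reciprocity: (191/663) -> -(663/191)
  reduce: (90/191)
  pull out 2: (2/191) = +1  (since 191 mod 8 = 7)
  reciprocity: (45/191) -> +(191/45)
  reduce: (11/45)
  reciprocity: (11/45) -> +(45/11)
  reduce: (1/11)
  (1/11) = 1
Product of signs = -1

-1


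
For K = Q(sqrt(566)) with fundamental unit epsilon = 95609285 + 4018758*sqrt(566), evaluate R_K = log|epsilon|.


epsilon = 95609285 + 4018758*sqrt(566)
= 1.9122e+08
R = ln(1.9122e+08)
= 19.0689

19.0689


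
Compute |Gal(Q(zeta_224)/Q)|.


|Gal(Q(zeta_224)/Q)| = phi(224)
= 96

96


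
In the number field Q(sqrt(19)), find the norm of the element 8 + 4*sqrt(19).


N(a + b*sqrt(d)) = a^2 - d*b^2
= (8)^2 - (19)*(4)^2
= 64 - 304
= -240

-240


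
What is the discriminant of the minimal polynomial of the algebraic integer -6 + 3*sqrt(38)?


The element -6 + 3*sqrt(38) has minimal polynomial:
x^2 + 12*x - 306
Discriminant = (12)^2 - 4*(-306)
= 144 + 1224
= 1368

1368


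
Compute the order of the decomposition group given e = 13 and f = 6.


|D_P| = e * f
= 13 * 6
= 78

78


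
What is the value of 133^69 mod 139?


p = 139 is prime and the exponent is (p-1)/2 = 69, so by Euler's criterion 133^69 = (133/139) = +1 or -1 mod 139.
Compute by square-and-multiply:
  69 = 64 + 4 + 1 (binary 1000101)
  Repeated squaring mod 139: 133^1 = 133, 133^2 = 36, 133^4 = 45, 133^8 = 79, 133^16 = 125, 133^32 = 57, 133^64 = 52
  133^69 = 133^64 * 133^4 * 133^1 = 52 * 45 * 133 mod 139
    52 * 45 = 2340 = 116 mod 139
    116 * 133 = 15428 = 138 mod 139
  133^69 = 138 mod 139
Result 138 = p - 1 = -1 mod 139: 133 is a quadratic non-residue mod 139. As a residue in [0, p-1] the value is 138.
133^69 mod 139 = 138

138


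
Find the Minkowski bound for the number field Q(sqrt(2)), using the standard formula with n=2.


d = 2, d mod 4 = 2, so disc(K) = 4d = 8; |disc(K)| = 8
Real quadratic field, so n = 2, s = r2 = 0, r1 = 2
M = (n!/n^n) * (4/pi)^s * sqrt(|disc(K)|) = (2!/2^2) * (4/pi)^0 * sqrt(8)
= 0.5 * 1.000000 * 2.828427
= 1.4142

1.4142


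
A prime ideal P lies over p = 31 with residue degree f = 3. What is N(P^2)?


N(P^a) = p^(a*f)
= 31^(2*3)
= 31^6
= 887503681

887503681


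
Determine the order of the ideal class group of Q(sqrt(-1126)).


K = Q(sqrt(-1126)). d mod 4 = 2, so D = disc(K) = 4d = -4504
h(K) equals the number of primitive reduced positive-definite forms (a, b, c) = a*x^2 + b*x*y + c*y^2 with b^2 - 4ac = D,
where reduced means |b| <= a <= c, with b >= 0 whenever |b| = a or a = c, and primitive means gcd(a, b, c) = 1.
Reduced forces 3a^2 <= |D| = 4504, so 1 <= a <= 38; b must have the parity of D, and c = (b^2 - D)/(4a) must be an integer >= a.
Enumerate a = 1..38, b in [-a, a]:
  a=1: (1, 0, 1126)  [1]
  a=2: (2, 0, 563)  [1]
  a=3..4: none
  a=5: (5, -4, 226), (5, 4, 226)  [2]
  a=6: none
  a=7: (7, -2, 161), (7, 2, 161)  [2]
  a=8..9: none
  a=10: (10, -4, 113), (10, 4, 113)  [2]
  a=11..13: none
  a=14: (14, -12, 83), (14, 12, 83)  [2]
  a=15..16: none
  a=17: (17, -16, 70), (17, 16, 70)  [2]
  a=18..22: none
  a=23: (23, -2, 49), (23, 2, 49)  [2]
  a=24: none
  a=25: (25, -14, 47), (25, 14, 47)  [2]
  a=26..28: none
  a=29: (29, -22, 43), (29, 22, 43)  [2]
  a=30..33: none
  a=34: (34, -16, 35), (34, 16, 35)  [2]
  a=35: (35, -26, 37), (35, 26, 37)  [2]
  a=36..38: none
Total reduced forms: 1 + 1 + 2 + 2 + 2 + 2 + 2 + 2 + 2 + 2 + 2 + 2 = 22
h = 22

22


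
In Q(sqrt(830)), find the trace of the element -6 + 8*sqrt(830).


Tr(a + b*sqrt(d)) = (a + b*sqrt(d)) + (a - b*sqrt(d)) = 2a
= 2 * (-6)
= -12

-12


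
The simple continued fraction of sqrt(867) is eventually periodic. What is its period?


Run the CF algorithm for sqrt(867).
a_0 = floor(sqrt(867)) = 29; set m_0=0, q_0=1.
Recurrence: m' = q*a - m,  q' = (d - m'^2)/q,  a' = floor((a_0 + m')/q').
  step 1: m=29, q=26, a=2
  step 2: m=23, q=13, a=4
  step 3: m=29, q=2, a=29
  step 4: m=29, q=13, a=4
  step 5: m=23, q=26, a=2
  step 6: m=29, q=1, a=58
a_6 = 2*a_0 = 58, so the period closes here.
sqrt(867) = [29; 2, 4, 29, 4, 2, 58]
Period length = 6

6


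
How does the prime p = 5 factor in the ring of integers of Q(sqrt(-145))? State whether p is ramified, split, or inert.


K = Q(sqrt(-145)). Since d mod 4 = 3, disc(K) = -580.
Check p | disc: -580 mod 5 = 0.
p divides disc, so p ramifies: (p) = P^2 with e=2, f=1, g=1.
Therefore p is ramified.

ramified
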